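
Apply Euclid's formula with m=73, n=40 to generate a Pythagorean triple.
(3729, 5840, 6929)

Euclid's formula: a = m² - n², b = 2mn, c = m² + n²
m = 73, n = 40
a = 73² - 40² = 5329 - 1600 = 3729
b = 2 × 73 × 40 = 5840
c = 73² + 40² = 5329 + 1600 = 6929
Verification: 3729² + 5840² = 13905441 + 34105600 = 48011041 = 6929² ✓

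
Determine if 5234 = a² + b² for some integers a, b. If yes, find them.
47² + 55² (a=47, b=55)

Factorization: 5234 = 2 × 2617
By Fermat: n is sum of two squares iff every prime p ≡ 3 (mod 4) appears to even power.
All primes ≡ 3 (mod 4) appear to even power.
Search a = 0, 1, 2, … for 5234 - a² a perfect square: first hit at a = 47: 5234 - 2209 = 3025 = 55².
5234 = 47² + 55² = 2209 + 3025 ✓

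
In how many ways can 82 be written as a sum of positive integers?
20506255

p(n) counts ways to write n as a sum of positive integers (order ignored).
Euler's pentagonal recurrence: p(k) = p(k-1) + p(k-2) - p(k-5) - p(k-7) + p(k-12) + p(k-15) - ... (offsets j(3j∓1)/2, signs ++--, p(0)=1, p(<0)=0).
DP table for k = 0..81: p(0)=1, p(1)=1, p(2)=2, p(3)=3, p(4)=5, p(5)=7, p(6)=11, p(7)=15, p(8)=22, p(9)=30, p(10)=42, p(11)=56, p(12)=77, p(13)=101, p(14)=135, p(15)=176, p(16)=231, p(17)=297, p(18)=385, p(19)=490, p(20)=627, p(21)=792, p(22)=1002, p(23)=1255, p(24)=1575, p(25)=1958, p(26)=2436, p(27)=3010, p(28)=3718, p(29)=4565, p(30)=5604, p(31)=6842, p(32)=8349, p(33)=10143, p(34)=12310, p(35)=14883, p(36)=17977, p(37)=21637, p(38)=26015, p(39)=31185, p(40)=37338, p(41)=44583, p(42)=53174, p(43)=63261, p(44)=75175, p(45)=89134, p(46)=105558, p(47)=124754, p(48)=147273, p(49)=173525, p(50)=204226, p(51)=239943, p(52)=281589, p(53)=329931, p(54)=386155, p(55)=451276, p(56)=526823, p(57)=614154, p(58)=715220, p(59)=831820, p(60)=966467, p(61)=1121505, p(62)=1300156, p(63)=1505499, p(64)=1741630, p(65)=2012558, p(66)=2323520, p(67)=2679689, p(68)=3087735, p(69)=3554345, p(70)=4087968, p(71)=4697205, p(72)=5392783, p(73)=6185689, p(74)=7089500, p(75)=8118264, p(76)=9289091, p(77)=10619863, p(78)=12132164, p(79)=13848650, p(80)=15796476, p(81)=18004327.
Final step: p(82) = p(81) + p(80) - p(77) - p(75) + p(70) + p(67) - p(60) - p(56) + p(47) + p(42) - p(31) - p(25) + p(12) + p(5)
= 18004327 + 15796476 - 10619863 - 8118264 + 4087968 + 2679689 - 966467 - 526823 + 124754 + 53174 - 6842 - 1958 + 77 + 7
= 20506255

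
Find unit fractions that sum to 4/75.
1/19 + 1/1425

Greedy algorithm:
4/75: ceiling(75/4) = 19, use 1/19
1/1425: ceiling(1425/1) = 1425, use 1/1425
Result: 4/75 = 1/19 + 1/1425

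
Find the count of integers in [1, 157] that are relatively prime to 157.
156

157 = 157
φ(n) = n × ∏(1 - 1/p) for each prime p dividing n
φ(157) = 157 × (1 - 1/157) = 156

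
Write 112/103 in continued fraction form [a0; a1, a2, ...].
[1; 11, 2, 4]

Euclidean algorithm steps:
112 = 1 × 103 + 9
103 = 11 × 9 + 4
9 = 2 × 4 + 1
4 = 4 × 1 + 0
Continued fraction: [1; 11, 2, 4]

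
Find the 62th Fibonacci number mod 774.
125

Matrix identity: Q^n = [[F_(n+1), F_n], [F_n, F_(n-1)]] with Q = [[1,1],[1,0]].
n = 62 = 111110₂. Square-and-multiply, entries mod 774:
Q^1 = [[1,1],[1,0]]
Q^3 = (Q^1)²·Q = [[3,2],[2,1]]
Q^7 = (Q^3)²·Q = [[21,13],[13,8]]
Q^15 = (Q^7)²·Q = [[213,610],[610,377]]
Q^31 = (Q^15)²·Q = [[273,283],[283,764]]
Q^62 = (Q^31)² = [[592,125],[125,467]]
F_62 mod 774 = Q^62[0][1] = 125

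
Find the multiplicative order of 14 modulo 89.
88

89 is prime, so ord(14) divides φ(89) = 88.
Divisors of 88: 1, 2, 4, 8, 11, 22, 44, 88.
Repeated squaring: 14^1 ≡ 14, 14^2 ≡ 18, 14^4 ≡ 57, 14^8 ≡ 45, 14^16 ≡ 67, 14^32 ≡ 39, 14^64 ≡ 8 (mod 89).
Test 14^d mod 89 for each divisor d in increasing order:
14^1 ≡ 14
14^2 ≡ 18
14^4 ≡ 57
14^8 ≡ 45
14^11 = 14^8·14^2·14^1 ≡ 37
14^22 = 14^16·14^4·14^2 ≡ 34
14^44 = 14^32·14^8·14^4 ≡ 88
14^88 = 14^64·14^16·14^8 ≡ 1  ← first divisor giving 1
The order is 88.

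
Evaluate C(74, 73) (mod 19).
17

Using Lucas' theorem:
Write n=74 and k=73 in base 19:
n in base 19: [3, 17]
k in base 19: [3, 16]
C(74,73) mod 19 = ∏ C(n_i, k_i) mod 19
Digit binomials (mod 19): C(3,3) = 1; C(17,16) = 17
Product: 1 × 17 = 17 ≡ 17 (mod 19)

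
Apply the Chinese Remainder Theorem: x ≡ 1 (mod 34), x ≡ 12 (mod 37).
715

Using Chinese Remainder Theorem:
M = 34 × 37 = 1258
M1 = 37, M2 = 34
y1 = 37^(-1) mod 34 = 23
y2 = 34^(-1) mod 37 = 12
x = (1×37×23 + 12×34×12) mod 1258 = 715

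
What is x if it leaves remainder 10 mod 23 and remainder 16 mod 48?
976

Using Chinese Remainder Theorem:
M = 23 × 48 = 1104
M1 = 48, M2 = 23
y1 = 48^(-1) mod 23 = 12
y2 = 23^(-1) mod 48 = 23
x = (10×48×12 + 16×23×23) mod 1104 = 976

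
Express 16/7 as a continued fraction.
[2; 3, 2]

Euclidean algorithm steps:
16 = 2 × 7 + 2
7 = 3 × 2 + 1
2 = 2 × 1 + 0
Continued fraction: [2; 3, 2]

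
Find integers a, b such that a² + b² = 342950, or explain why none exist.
Not possible

Factorization: 342950 = 2 × 5^2 × 19^3
By Fermat: n is sum of two squares iff every prime p ≡ 3 (mod 4) appears to even power.
Prime(s) ≡ 3 (mod 4) with odd exponent: [(19, 3)]
Therefore 342950 cannot be expressed as a² + b².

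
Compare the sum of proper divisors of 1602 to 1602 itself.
abundant

Proper divisors of 1602: sum = 1 + 2 + 3 + 6 + 9 + 18 + 89 + 178 + 267 + 534 + 801 = 1908
Since 1908 > 1602, 1602 is abundant.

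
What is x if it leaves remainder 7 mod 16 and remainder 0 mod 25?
375

Using Chinese Remainder Theorem:
M = 16 × 25 = 400
M1 = 25, M2 = 16
y1 = 25^(-1) mod 16 = 9
y2 = 16^(-1) mod 25 = 11
x = (7×25×9 + 0×16×11) mod 400 = 375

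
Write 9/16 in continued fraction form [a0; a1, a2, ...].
[0; 1, 1, 3, 2]

Euclidean algorithm steps:
9 = 0 × 16 + 9
16 = 1 × 9 + 7
9 = 1 × 7 + 2
7 = 3 × 2 + 1
2 = 2 × 1 + 0
Continued fraction: [0; 1, 1, 3, 2]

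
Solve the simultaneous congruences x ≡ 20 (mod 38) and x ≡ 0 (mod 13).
286

Using Chinese Remainder Theorem:
M = 38 × 13 = 494
M1 = 13, M2 = 38
y1 = 13^(-1) mod 38 = 3
y2 = 38^(-1) mod 13 = 12
x = (20×13×3 + 0×38×12) mod 494 = 286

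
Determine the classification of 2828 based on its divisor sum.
abundant

Proper divisors of 2828: sum = 1 + 2 + 4 + 7 + 14 + 28 + 101 + 202 + 404 + 707 + 1414 = 2884
Since 2884 > 2828, 2828 is abundant.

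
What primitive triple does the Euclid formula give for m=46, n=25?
(1491, 2300, 2741)

Euclid's formula: a = m² - n², b = 2mn, c = m² + n²
m = 46, n = 25
a = 46² - 25² = 2116 - 625 = 1491
b = 2 × 46 × 25 = 2300
c = 46² + 25² = 2116 + 625 = 2741
Verification: 1491² + 2300² = 2223081 + 5290000 = 7513081 = 2741² ✓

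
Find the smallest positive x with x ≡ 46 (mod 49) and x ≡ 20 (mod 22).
438

Using Chinese Remainder Theorem:
M = 49 × 22 = 1078
M1 = 22, M2 = 49
y1 = 22^(-1) mod 49 = 29
y2 = 49^(-1) mod 22 = 9
x = (46×22×29 + 20×49×9) mod 1078 = 438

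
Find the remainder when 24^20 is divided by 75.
51

Repeated squaring. Binary of 20 = 10100.
24^1 ≡ 24 (mod 75); 24^2 ≡ 51 (mod 75); 24^4 ≡ 51 (mod 75); 24^8 ≡ 51 (mod 75); 24^16 ≡ 51 (mod 75)
24^20 = 24^4 × 24^16 ≡ 51 (mod 75)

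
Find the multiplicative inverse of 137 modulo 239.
82

gcd(137, 239) = 1, so the inverse exists.
Extended Euclidean algorithm on (239, 137):
239 = 1 × 137 + 102  ⟹  102 = (1)·239 + (-1)·137
137 = 1 × 102 + 35  ⟹  35 = (-1)·239 + (2)·137
102 = 2 × 35 + 32  ⟹  32 = (3)·239 + (-5)·137
35 = 1 × 32 + 3  ⟹  3 = (-4)·239 + (7)·137
32 = 10 × 3 + 2  ⟹  2 = (43)·239 + (-75)·137
3 = 1 × 2 + 1  ⟹  1 = (-47)·239 + (82)·137
So (82)·137 ≡ 1 (mod 239), i.e. 137^(-1) ≡ 82 (mod 239).
Check: 137 × 82 = 11234 ≡ 1 (mod 239)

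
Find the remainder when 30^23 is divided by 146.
56

Repeated squaring. Binary of 23 = 10111.
30^1 ≡ 30 (mod 146); 30^2 ≡ 24 (mod 146); 30^4 ≡ 138 (mod 146); 30^8 ≡ 64 (mod 146); 30^16 ≡ 8 (mod 146)
30^23 = 30^1 × 30^2 × 30^4 × 30^16 ≡ 56 (mod 146)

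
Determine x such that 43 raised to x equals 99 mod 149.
11

Baby-step giant-step with step n = ⌈√149⌉ = 13.
Baby steps 43^j mod 149 (j:value) for j=0..12: 0:1, 1:43, 2:61, 3:90, 4:145, 5:126, 6:54, 7:87, 8:16, 9:92, 10:82, 11:99, 12:85.
h = 99 is already in the table at j=11, so x = 11.
Check: 43^11 ≡ 99 (mod 149).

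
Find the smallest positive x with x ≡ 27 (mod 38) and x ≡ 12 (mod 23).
863

Using Chinese Remainder Theorem:
M = 38 × 23 = 874
M1 = 23, M2 = 38
y1 = 23^(-1) mod 38 = 5
y2 = 38^(-1) mod 23 = 20
x = (27×23×5 + 12×38×20) mod 874 = 863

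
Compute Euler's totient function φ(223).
222

223 = 223
φ(n) = n × ∏(1 - 1/p) for each prime p dividing n
φ(223) = 223 × (1 - 1/223) = 222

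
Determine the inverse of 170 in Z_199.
48

gcd(170, 199) = 1, so the inverse exists.
Extended Euclidean algorithm on (199, 170):
199 = 1 × 170 + 29  ⟹  29 = (1)·199 + (-1)·170
170 = 5 × 29 + 25  ⟹  25 = (-5)·199 + (6)·170
29 = 1 × 25 + 4  ⟹  4 = (6)·199 + (-7)·170
25 = 6 × 4 + 1  ⟹  1 = (-41)·199 + (48)·170
So (48)·170 ≡ 1 (mod 199), i.e. 170^(-1) ≡ 48 (mod 199).
Check: 170 × 48 = 8160 ≡ 1 (mod 199)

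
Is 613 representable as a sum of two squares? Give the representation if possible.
17² + 18² (a=17, b=18)

Factorization: 613 = 613
By Fermat: n is sum of two squares iff every prime p ≡ 3 (mod 4) appears to even power.
All primes ≡ 3 (mod 4) appear to even power.
Search a = 0, 1, 2, … for 613 - a² a perfect square: first hit at a = 17: 613 - 289 = 324 = 18².
613 = 17² + 18² = 289 + 324 ✓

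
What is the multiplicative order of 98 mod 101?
100

101 is prime, so ord(98) divides φ(101) = 100.
Divisors of 100: 1, 2, 4, 5, 10, 20, 25, 50, 100.
Repeated squaring: 98^1 ≡ 98, 98^2 ≡ 9, 98^4 ≡ 81, 98^8 ≡ 97, 98^16 ≡ 16, 98^32 ≡ 54, 98^64 ≡ 88 (mod 101).
Test 98^d mod 101 for each divisor d in increasing order:
98^1 ≡ 98
98^2 ≡ 9
98^4 ≡ 81
98^5 = 98^4·98^1 ≡ 60
98^10 = 98^8·98^2 ≡ 65
98^20 = 98^16·98^4 ≡ 84
98^25 = 98^16·98^8·98^1 ≡ 91
98^50 = 98^32·98^16·98^2 ≡ 100
98^100 = 98^64·98^32·98^4 ≡ 1  ← first divisor giving 1
The order is 100.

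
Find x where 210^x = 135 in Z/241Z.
84

Baby-step giant-step with step n = ⌈√241⌉ = 16.
Baby steps 210^j mod 241 (j:value) for j=0..15: 0:1, 1:210, 2:238, 3:93, 4:9, 5:203, 6:214, 7:114, 8:81, 9:140, 10:239, 11:62, 12:6, 13:55, 14:223, 15:76.
Giant-step multiplier: 210^(-16) ≡ 210^(240-16) = 210^224 ≡ 183 (mod 241).
Giant steps γ_i = 135·183^i mod 241: γ_0=135, γ_1=123, γ_2=96, γ_3=216, γ_4=4, γ_5=9 (in table at j=4).
x = i·n + j = 5·16 + 4 = 84.
Check: 210^84 ≡ 135 (mod 241).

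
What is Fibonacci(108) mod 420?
396

Matrix identity: Q^n = [[F_(n+1), F_n], [F_n, F_(n-1)]] with Q = [[1,1],[1,0]].
n = 108 = 1101100₂. Square-and-multiply, entries mod 420:
Q^1 = [[1,1],[1,0]]
Q^3 = (Q^1)²·Q = [[3,2],[2,1]]
Q^6 = (Q^3)² = [[13,8],[8,5]]
Q^13 = (Q^6)²·Q = [[377,233],[233,144]]
Q^27 = (Q^13)²·Q = [[291,278],[278,13]]
Q^54 = (Q^27)² = [[265,92],[92,173]]
Q^108 = (Q^54)² = [[149,396],[396,173]]
F_108 mod 420 = Q^108[0][1] = 396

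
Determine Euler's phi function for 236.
116

236 = 2^2 × 59
φ(n) = n × ∏(1 - 1/p) for each prime p dividing n
φ(236) = 236 × (1 - 1/2) × (1 - 1/59) = 116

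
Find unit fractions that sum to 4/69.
1/18 + 1/414

Greedy algorithm:
4/69: ceiling(69/4) = 18, use 1/18
1/414: ceiling(414/1) = 414, use 1/414
Result: 4/69 = 1/18 + 1/414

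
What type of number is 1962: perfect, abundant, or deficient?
abundant

Proper divisors of 1962: sum = 1 + 2 + 3 + 6 + 9 + 18 + 109 + 218 + 327 + 654 + 981 = 2328
Since 2328 > 1962, 1962 is abundant.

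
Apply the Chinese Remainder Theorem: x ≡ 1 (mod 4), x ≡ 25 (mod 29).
25

Using Chinese Remainder Theorem:
M = 4 × 29 = 116
M1 = 29, M2 = 4
y1 = 29^(-1) mod 4 = 1
y2 = 4^(-1) mod 29 = 22
x = (1×29×1 + 25×4×22) mod 116 = 25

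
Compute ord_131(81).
65

131 is prime, so ord(81) divides φ(131) = 130.
Divisors of 130: 1, 2, 5, 10, 13, 26, 65, 130.
Repeated squaring: 81^1 ≡ 81, 81^2 ≡ 11, 81^4 ≡ 121, 81^8 ≡ 100, 81^16 ≡ 44, 81^32 ≡ 102, 81^64 ≡ 55, 81^128 ≡ 12 (mod 131).
Test 81^d mod 131 for each divisor d in increasing order:
81^1 ≡ 81
81^2 ≡ 11
81^5 = 81^4·81^1 ≡ 107
81^10 = 81^8·81^2 ≡ 52
81^13 = 81^8·81^4·81^1 ≡ 89
81^26 = 81^16·81^8·81^2 ≡ 61
81^65 = 81^64·81^1 ≡ 1  ← first divisor giving 1
The order is 65.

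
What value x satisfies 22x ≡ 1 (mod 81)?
70

gcd(22, 81) = 1, so the inverse exists.
Extended Euclidean algorithm on (81, 22):
81 = 3 × 22 + 15  ⟹  15 = (1)·81 + (-3)·22
22 = 1 × 15 + 7  ⟹  7 = (-1)·81 + (4)·22
15 = 2 × 7 + 1  ⟹  1 = (3)·81 + (-11)·22
So (-11)·22 ≡ 1 (mod 81), i.e. 22^(-1) ≡ -11 ≡ 70 (mod 81).
Check: 22 × 70 = 1540 ≡ 1 (mod 81)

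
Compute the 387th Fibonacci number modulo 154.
2

Matrix identity: Q^n = [[F_(n+1), F_n], [F_n, F_(n-1)]] with Q = [[1,1],[1,0]].
n = 387 = 110000011₂. Square-and-multiply, entries mod 154:
Q^1 = [[1,1],[1,0]]
Q^3 = (Q^1)²·Q = [[3,2],[2,1]]
Q^6 = (Q^3)² = [[13,8],[8,5]]
Q^12 = (Q^6)² = [[79,144],[144,89]]
Q^24 = (Q^12)² = [[27,14],[14,13]]
Q^48 = (Q^24)² = [[1,98],[98,57]]
Q^96 = (Q^48)² = [[57,140],[140,71]]
Q^193 = (Q^96)²·Q = [[113,57],[57,56]]
Q^387 = (Q^193)²·Q = [[87,2],[2,85]]
F_387 mod 154 = Q^387[0][1] = 2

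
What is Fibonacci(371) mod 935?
89

Matrix identity: Q^n = [[F_(n+1), F_n], [F_n, F_(n-1)]] with Q = [[1,1],[1,0]].
n = 371 = 101110011₂. Square-and-multiply, entries mod 935:
Q^1 = [[1,1],[1,0]]
Q^2 = (Q^1)² = [[2,1],[1,1]]
Q^5 = (Q^2)²·Q = [[8,5],[5,3]]
Q^11 = (Q^5)²·Q = [[144,89],[89,55]]
Q^23 = (Q^11)²·Q = [[553,607],[607,881]]
Q^46 = (Q^23)² = [[123,888],[888,170]]
Q^92 = (Q^46)² = [[508,254],[254,254]]
Q^185 = (Q^92)²·Q = [[8,5],[5,3]]
Q^371 = (Q^185)²·Q = [[144,89],[89,55]]
F_371 mod 935 = Q^371[0][1] = 89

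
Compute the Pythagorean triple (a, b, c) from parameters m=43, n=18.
(1525, 1548, 2173)

Euclid's formula: a = m² - n², b = 2mn, c = m² + n²
m = 43, n = 18
a = 43² - 18² = 1849 - 324 = 1525
b = 2 × 43 × 18 = 1548
c = 43² + 18² = 1849 + 324 = 2173
Verification: 1525² + 1548² = 2325625 + 2396304 = 4721929 = 2173² ✓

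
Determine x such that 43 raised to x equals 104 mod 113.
6

Baby-step giant-step with step n = ⌈√113⌉ = 11.
Baby steps 43^j mod 113 (j:value) for j=0..10: 0:1, 1:43, 2:41, 3:68, 4:99, 5:76, 6:104, 7:65, 8:83, 9:66, 10:13.
h = 104 is already in the table at j=6, so x = 6.
Check: 43^6 ≡ 104 (mod 113).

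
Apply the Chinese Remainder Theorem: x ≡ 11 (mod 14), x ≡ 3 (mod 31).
375

Using Chinese Remainder Theorem:
M = 14 × 31 = 434
M1 = 31, M2 = 14
y1 = 31^(-1) mod 14 = 5
y2 = 14^(-1) mod 31 = 20
x = (11×31×5 + 3×14×20) mod 434 = 375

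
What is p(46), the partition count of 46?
105558

p(n) counts ways to write n as a sum of positive integers (order ignored).
Euler's pentagonal recurrence: p(k) = p(k-1) + p(k-2) - p(k-5) - p(k-7) + p(k-12) + p(k-15) - ... (offsets j(3j∓1)/2, signs ++--, p(0)=1, p(<0)=0).
DP table for k = 0..45: p(0)=1, p(1)=1, p(2)=2, p(3)=3, p(4)=5, p(5)=7, p(6)=11, p(7)=15, p(8)=22, p(9)=30, p(10)=42, p(11)=56, p(12)=77, p(13)=101, p(14)=135, p(15)=176, p(16)=231, p(17)=297, p(18)=385, p(19)=490, p(20)=627, p(21)=792, p(22)=1002, p(23)=1255, p(24)=1575, p(25)=1958, p(26)=2436, p(27)=3010, p(28)=3718, p(29)=4565, p(30)=5604, p(31)=6842, p(32)=8349, p(33)=10143, p(34)=12310, p(35)=14883, p(36)=17977, p(37)=21637, p(38)=26015, p(39)=31185, p(40)=37338, p(41)=44583, p(42)=53174, p(43)=63261, p(44)=75175, p(45)=89134.
Final step: p(46) = p(45) + p(44) - p(41) - p(39) + p(34) + p(31) - p(24) - p(20) + p(11) + p(6)
= 89134 + 75175 - 44583 - 31185 + 12310 + 6842 - 1575 - 627 + 56 + 11
= 105558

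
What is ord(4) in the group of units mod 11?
5

11 is prime, so ord(4) divides φ(11) = 10.
Divisors of 10: 1, 2, 5, 10.
Repeated squaring: 4^1 ≡ 4, 4^2 ≡ 5, 4^4 ≡ 3, 4^8 ≡ 9 (mod 11).
Test 4^d mod 11 for each divisor d in increasing order:
4^1 ≡ 4
4^2 ≡ 5
4^5 = 4^4·4^1 ≡ 1  ← first divisor giving 1
The order is 5.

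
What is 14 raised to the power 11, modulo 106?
88

Repeated squaring. Binary of 11 = 1011.
14^1 ≡ 14 (mod 106); 14^2 ≡ 90 (mod 106); 14^4 ≡ 44 (mod 106); 14^8 ≡ 28 (mod 106)
14^11 = 14^1 × 14^2 × 14^8 ≡ 88 (mod 106)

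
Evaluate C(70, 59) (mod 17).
0

Using Lucas' theorem:
Write n=70 and k=59 in base 17:
n in base 17: [4, 2]
k in base 17: [3, 8]
C(70,59) mod 17 = ∏ C(n_i, k_i) mod 17
Digit binomials (mod 17): C(4,3) = 4; C(2,8) = 0 (k_i > n_i)
Product: 4 × 0 = 0 ≡ 0 (mod 17)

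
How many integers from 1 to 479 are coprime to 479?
478

479 = 479
φ(n) = n × ∏(1 - 1/p) for each prime p dividing n
φ(479) = 479 × (1 - 1/479) = 478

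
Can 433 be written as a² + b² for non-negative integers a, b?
12² + 17² (a=12, b=17)

Factorization: 433 = 433
By Fermat: n is sum of two squares iff every prime p ≡ 3 (mod 4) appears to even power.
All primes ≡ 3 (mod 4) appear to even power.
Search a = 0, 1, 2, … for 433 - a² a perfect square: first hit at a = 12: 433 - 144 = 289 = 17².
433 = 12² + 17² = 144 + 289 ✓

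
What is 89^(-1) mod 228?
41

gcd(89, 228) = 1, so the inverse exists.
Extended Euclidean algorithm on (228, 89):
228 = 2 × 89 + 50  ⟹  50 = (1)·228 + (-2)·89
89 = 1 × 50 + 39  ⟹  39 = (-1)·228 + (3)·89
50 = 1 × 39 + 11  ⟹  11 = (2)·228 + (-5)·89
39 = 3 × 11 + 6  ⟹  6 = (-7)·228 + (18)·89
11 = 1 × 6 + 5  ⟹  5 = (9)·228 + (-23)·89
6 = 1 × 5 + 1  ⟹  1 = (-16)·228 + (41)·89
So (41)·89 ≡ 1 (mod 228), i.e. 89^(-1) ≡ 41 (mod 228).
Check: 89 × 41 = 3649 ≡ 1 (mod 228)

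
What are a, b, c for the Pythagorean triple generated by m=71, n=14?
(4845, 1988, 5237)

Euclid's formula: a = m² - n², b = 2mn, c = m² + n²
m = 71, n = 14
a = 71² - 14² = 5041 - 196 = 4845
b = 2 × 71 × 14 = 1988
c = 71² + 14² = 5041 + 196 = 5237
Verification: 4845² + 1988² = 23474025 + 3952144 = 27426169 = 5237² ✓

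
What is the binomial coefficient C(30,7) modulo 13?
0

Using Lucas' theorem:
Write n=30 and k=7 in base 13:
n in base 13: [2, 4]
k in base 13: [0, 7]
C(30,7) mod 13 = ∏ C(n_i, k_i) mod 13
Digit binomials (mod 13): C(2,0) = 1; C(4,7) = 0 (k_i > n_i)
Product: 1 × 0 = 0 ≡ 0 (mod 13)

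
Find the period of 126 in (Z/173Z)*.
86

173 is prime, so ord(126) divides φ(173) = 172.
Divisors of 172: 1, 2, 4, 43, 86, 172.
Repeated squaring: 126^1 ≡ 126, 126^2 ≡ 133, 126^4 ≡ 43, 126^8 ≡ 119, 126^16 ≡ 148, 126^32 ≡ 106, 126^64 ≡ 164, 126^128 ≡ 81 (mod 173).
Test 126^d mod 173 for each divisor d in increasing order:
126^1 ≡ 126
126^2 ≡ 133
126^4 ≡ 43
126^43 = 126^32·126^8·126^2·126^1 ≡ 172
126^86 = 126^64·126^16·126^4·126^2 ≡ 1  ← first divisor giving 1
The order is 86.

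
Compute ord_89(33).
88

89 is prime, so ord(33) divides φ(89) = 88.
Divisors of 88: 1, 2, 4, 8, 11, 22, 44, 88.
Repeated squaring: 33^1 ≡ 33, 33^2 ≡ 21, 33^4 ≡ 85, 33^8 ≡ 16, 33^16 ≡ 78, 33^32 ≡ 32, 33^64 ≡ 45 (mod 89).
Test 33^d mod 89 for each divisor d in increasing order:
33^1 ≡ 33
33^2 ≡ 21
33^4 ≡ 85
33^8 ≡ 16
33^11 = 33^8·33^2·33^1 ≡ 52
33^22 = 33^16·33^4·33^2 ≡ 34
33^44 = 33^32·33^8·33^4 ≡ 88
33^88 = 33^64·33^16·33^8 ≡ 1  ← first divisor giving 1
The order is 88.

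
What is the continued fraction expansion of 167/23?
[7; 3, 1, 5]

Euclidean algorithm steps:
167 = 7 × 23 + 6
23 = 3 × 6 + 5
6 = 1 × 5 + 1
5 = 5 × 1 + 0
Continued fraction: [7; 3, 1, 5]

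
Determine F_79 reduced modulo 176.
45

Matrix identity: Q^n = [[F_(n+1), F_n], [F_n, F_(n-1)]] with Q = [[1,1],[1,0]].
n = 79 = 1001111₂. Square-and-multiply, entries mod 176:
Q^1 = [[1,1],[1,0]]
Q^2 = (Q^1)² = [[2,1],[1,1]]
Q^4 = (Q^2)² = [[5,3],[3,2]]
Q^9 = (Q^4)²·Q = [[55,34],[34,21]]
Q^19 = (Q^9)²·Q = [[77,133],[133,120]]
Q^39 = (Q^19)²·Q = [[11,34],[34,153]]
Q^79 = (Q^39)²·Q = [[165,45],[45,120]]
F_79 mod 176 = Q^79[0][1] = 45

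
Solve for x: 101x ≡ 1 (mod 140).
61

gcd(101, 140) = 1, so the inverse exists.
Extended Euclidean algorithm on (140, 101):
140 = 1 × 101 + 39  ⟹  39 = (1)·140 + (-1)·101
101 = 2 × 39 + 23  ⟹  23 = (-2)·140 + (3)·101
39 = 1 × 23 + 16  ⟹  16 = (3)·140 + (-4)·101
23 = 1 × 16 + 7  ⟹  7 = (-5)·140 + (7)·101
16 = 2 × 7 + 2  ⟹  2 = (13)·140 + (-18)·101
7 = 3 × 2 + 1  ⟹  1 = (-44)·140 + (61)·101
So (61)·101 ≡ 1 (mod 140), i.e. 101^(-1) ≡ 61 (mod 140).
Check: 101 × 61 = 6161 ≡ 1 (mod 140)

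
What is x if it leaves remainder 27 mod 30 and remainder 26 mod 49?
957

Using Chinese Remainder Theorem:
M = 30 × 49 = 1470
M1 = 49, M2 = 30
y1 = 49^(-1) mod 30 = 19
y2 = 30^(-1) mod 49 = 18
x = (27×49×19 + 26×30×18) mod 1470 = 957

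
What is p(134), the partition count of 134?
8149040695

p(n) counts ways to write n as a sum of positive integers (order ignored).
Euler's pentagonal recurrence: p(k) = p(k-1) + p(k-2) - p(k-5) - p(k-7) + p(k-12) + p(k-15) - ... (offsets j(3j∓1)/2, signs ++--, p(0)=1, p(<0)=0).
DP table for k = 0..133: p(0)=1, p(1)=1, p(2)=2, p(3)=3, p(4)=5, p(5)=7, p(6)=11, p(7)=15, p(8)=22, p(9)=30, p(10)=42, p(11)=56, p(12)=77, p(13)=101, p(14)=135, p(15)=176, p(16)=231, p(17)=297, p(18)=385, p(19)=490, p(20)=627, p(21)=792, p(22)=1002, p(23)=1255, p(24)=1575, p(25)=1958, p(26)=2436, p(27)=3010, p(28)=3718, p(29)=4565, p(30)=5604, p(31)=6842, p(32)=8349, p(33)=10143, p(34)=12310, p(35)=14883, p(36)=17977, p(37)=21637, p(38)=26015, p(39)=31185, p(40)=37338, p(41)=44583, p(42)=53174, p(43)=63261, p(44)=75175, p(45)=89134, p(46)=105558, p(47)=124754, p(48)=147273, p(49)=173525, p(50)=204226, p(51)=239943, p(52)=281589, p(53)=329931, p(54)=386155, p(55)=451276, p(56)=526823, p(57)=614154, p(58)=715220, p(59)=831820, p(60)=966467, p(61)=1121505, p(62)=1300156, p(63)=1505499, p(64)=1741630, p(65)=2012558, p(66)=2323520, p(67)=2679689, p(68)=3087735, p(69)=3554345, p(70)=4087968, p(71)=4697205, p(72)=5392783, p(73)=6185689, p(74)=7089500, p(75)=8118264, p(76)=9289091, p(77)=10619863, p(78)=12132164, p(79)=13848650, p(80)=15796476, p(81)=18004327, p(82)=20506255, p(83)=23338469, p(84)=26543660, p(85)=30167357, p(86)=34262962, p(87)=38887673, p(88)=44108109, p(89)=49995925, p(90)=56634173, p(91)=64112359, p(92)=72533807, p(93)=82010177, p(94)=92669720, p(95)=104651419, p(96)=118114304, p(97)=133230930, p(98)=150198136, p(99)=169229875, p(100)=190569292, p(101)=214481126, p(102)=241265379, p(103)=271248950, p(104)=304801365, p(105)=342325709, p(106)=384276336, p(107)=431149389, p(108)=483502844, p(109)=541946240, p(110)=607163746, p(111)=679903203, p(112)=761002156, p(113)=851376628, p(114)=952050665, p(115)=1064144451, p(116)=1188908248, p(117)=1327710076, p(118)=1482074143, p(119)=1653668665, p(120)=1844349560, p(121)=2056148051, p(122)=2291320912, p(123)=2552338241, p(124)=2841940500, p(125)=3163127352, p(126)=3519222692, p(127)=3913864295, p(128)=4351078600, p(129)=4835271870, p(130)=5371315400, p(131)=5964539504, p(132)=6620830889, p(133)=7346629512.
Final step: p(134) = p(133) + p(132) - p(129) - p(127) + p(122) + p(119) - p(112) - p(108) + p(99) + p(94) - p(83) - p(77) + p(64) + p(57) - p(42) - p(34) + p(17) + p(8)
= 7346629512 + 6620830889 - 4835271870 - 3913864295 + 2291320912 + 1653668665 - 761002156 - 483502844 + 169229875 + 92669720 - 23338469 - 10619863 + 1741630 + 614154 - 53174 - 12310 + 297 + 22
= 8149040695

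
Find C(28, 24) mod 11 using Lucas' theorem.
4

Using Lucas' theorem:
Write n=28 and k=24 in base 11:
n in base 11: [2, 6]
k in base 11: [2, 2]
C(28,24) mod 11 = ∏ C(n_i, k_i) mod 11
Digit binomials (mod 11): C(2,2) = 1; C(6,2) = 15 ≡ 4
Product: 1 × 4 = 4 ≡ 4 (mod 11)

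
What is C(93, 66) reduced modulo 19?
17

Using Lucas' theorem:
Write n=93 and k=66 in base 19:
n in base 19: [4, 17]
k in base 19: [3, 9]
C(93,66) mod 19 = ∏ C(n_i, k_i) mod 19
Digit binomials (mod 19): C(4,3) = 4; C(17,9) = 24310 ≡ 9
Product: 4 × 9 = 36 ≡ 17 (mod 19)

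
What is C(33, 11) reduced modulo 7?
6

Using Lucas' theorem:
Write n=33 and k=11 in base 7:
n in base 7: [4, 5]
k in base 7: [1, 4]
C(33,11) mod 7 = ∏ C(n_i, k_i) mod 7
Digit binomials (mod 7): C(4,1) = 4; C(5,4) = 5
Product: 4 × 5 = 20 ≡ 6 (mod 7)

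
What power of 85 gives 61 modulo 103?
12

Baby-step giant-step with step n = ⌈√103⌉ = 11.
Baby steps 85^j mod 103 (j:value) for j=0..10: 0:1, 1:85, 2:15, 3:39, 4:19, 5:70, 6:79, 7:20, 8:52, 9:94, 10:59.
Giant-step multiplier: 85^(-11) ≡ 85^(102-11) = 85^91 ≡ 74 (mod 103).
Giant steps γ_i = 61·74^i mod 103: γ_0=61, γ_1=85 (in table at j=1).
x = i·n + j = 1·11 + 1 = 12.
Check: 85^12 ≡ 61 (mod 103).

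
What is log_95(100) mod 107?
72

Baby-step giant-step with step n = ⌈√107⌉ = 11.
Baby steps 95^j mod 107 (j:value) for j=0..10: 0:1, 1:95, 2:37, 3:91, 4:85, 5:50, 6:42, 7:31, 8:56, 9:77, 10:39.
Giant-step multiplier: 95^(-11) ≡ 95^(106-11) = 95^95 ≡ 8 (mod 107).
Giant steps γ_i = 100·8^i mod 107: γ_0=100, γ_1=51, γ_2=87, γ_3=54, γ_4=4, γ_5=32, γ_6=42 (in table at j=6).
x = i·n + j = 6·11 + 6 = 72.
Check: 95^72 ≡ 100 (mod 107).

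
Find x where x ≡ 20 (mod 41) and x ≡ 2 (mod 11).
266

Using Chinese Remainder Theorem:
M = 41 × 11 = 451
M1 = 11, M2 = 41
y1 = 11^(-1) mod 41 = 15
y2 = 41^(-1) mod 11 = 7
x = (20×11×15 + 2×41×7) mod 451 = 266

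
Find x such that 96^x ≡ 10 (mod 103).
75

Baby-step giant-step with step n = ⌈√103⌉ = 11.
Baby steps 96^j mod 103 (j:value) for j=0..10: 0:1, 1:96, 2:49, 3:69, 4:32, 5:85, 6:23, 7:45, 8:97, 9:42, 10:15.
Giant-step multiplier: 96^(-11) ≡ 96^(102-11) = 96^91 ≡ 51 (mod 103).
Giant steps γ_i = 10·51^i mod 103: γ_0=10, γ_1=98, γ_2=54, γ_3=76, γ_4=65, γ_5=19, γ_6=42 (in table at j=9).
x = i·n + j = 6·11 + 9 = 75.
Check: 96^75 ≡ 10 (mod 103).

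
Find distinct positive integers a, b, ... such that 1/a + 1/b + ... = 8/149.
1/19 + 1/944 + 1/2672464

Greedy algorithm:
8/149: ceiling(149/8) = 19, use 1/19
3/2831: ceiling(2831/3) = 944, use 1/944
1/2672464: ceiling(2672464/1) = 2672464, use 1/2672464
Result: 8/149 = 1/19 + 1/944 + 1/2672464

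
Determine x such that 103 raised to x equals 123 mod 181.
89

Baby-step giant-step with step n = ⌈√181⌉ = 14.
Baby steps 103^j mod 181 (j:value) for j=0..13: 0:1, 1:103, 2:111, 3:30, 4:13, 5:72, 6:176, 7:28, 8:169, 9:31, 10:116, 11:2, 12:25, 13:41.
Giant-step multiplier: 103^(-14) ≡ 103^(180-14) = 103^166 ≡ 178 (mod 181).
Giant steps γ_i = 123·178^i mod 181: γ_0=123, γ_1=174, γ_2=21, γ_3=118, γ_4=8, γ_5=157, γ_6=72 (in table at j=5).
x = i·n + j = 6·14 + 5 = 89.
Check: 103^89 ≡ 123 (mod 181).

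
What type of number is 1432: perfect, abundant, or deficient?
deficient

Proper divisors of 1432: sum = 1 + 2 + 4 + 8 + 179 + 358 + 716 = 1268
Since 1268 < 1432, 1432 is deficient.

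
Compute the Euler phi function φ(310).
120

310 = 2 × 5 × 31
φ(n) = n × ∏(1 - 1/p) for each prime p dividing n
φ(310) = 310 × (1 - 1/2) × (1 - 1/5) × (1 - 1/31) = 120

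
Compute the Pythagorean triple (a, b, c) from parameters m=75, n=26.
(4949, 3900, 6301)

Euclid's formula: a = m² - n², b = 2mn, c = m² + n²
m = 75, n = 26
a = 75² - 26² = 5625 - 676 = 4949
b = 2 × 75 × 26 = 3900
c = 75² + 26² = 5625 + 676 = 6301
Verification: 4949² + 3900² = 24492601 + 15210000 = 39702601 = 6301² ✓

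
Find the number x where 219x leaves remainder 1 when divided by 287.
249

gcd(219, 287) = 1, so the inverse exists.
Extended Euclidean algorithm on (287, 219):
287 = 1 × 219 + 68  ⟹  68 = (1)·287 + (-1)·219
219 = 3 × 68 + 15  ⟹  15 = (-3)·287 + (4)·219
68 = 4 × 15 + 8  ⟹  8 = (13)·287 + (-17)·219
15 = 1 × 8 + 7  ⟹  7 = (-16)·287 + (21)·219
8 = 1 × 7 + 1  ⟹  1 = (29)·287 + (-38)·219
So (-38)·219 ≡ 1 (mod 287), i.e. 219^(-1) ≡ -38 ≡ 249 (mod 287).
Check: 219 × 249 = 54531 ≡ 1 (mod 287)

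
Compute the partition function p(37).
21637

p(n) counts ways to write n as a sum of positive integers (order ignored).
Euler's pentagonal recurrence: p(k) = p(k-1) + p(k-2) - p(k-5) - p(k-7) + p(k-12) + p(k-15) - ... (offsets j(3j∓1)/2, signs ++--, p(0)=1, p(<0)=0).
DP table for k = 0..36: p(0)=1, p(1)=1, p(2)=2, p(3)=3, p(4)=5, p(5)=7, p(6)=11, p(7)=15, p(8)=22, p(9)=30, p(10)=42, p(11)=56, p(12)=77, p(13)=101, p(14)=135, p(15)=176, p(16)=231, p(17)=297, p(18)=385, p(19)=490, p(20)=627, p(21)=792, p(22)=1002, p(23)=1255, p(24)=1575, p(25)=1958, p(26)=2436, p(27)=3010, p(28)=3718, p(29)=4565, p(30)=5604, p(31)=6842, p(32)=8349, p(33)=10143, p(34)=12310, p(35)=14883, p(36)=17977.
Final step: p(37) = p(36) + p(35) - p(32) - p(30) + p(25) + p(22) - p(15) - p(11) + p(2)
= 17977 + 14883 - 8349 - 5604 + 1958 + 1002 - 176 - 56 + 2
= 21637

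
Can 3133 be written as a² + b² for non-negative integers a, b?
18² + 53² (a=18, b=53)

Factorization: 3133 = 13 × 241
By Fermat: n is sum of two squares iff every prime p ≡ 3 (mod 4) appears to even power.
All primes ≡ 3 (mod 4) appear to even power.
Search a = 0, 1, 2, … for 3133 - a² a perfect square: first hit at a = 18: 3133 - 324 = 2809 = 53².
3133 = 18² + 53² = 324 + 2809 ✓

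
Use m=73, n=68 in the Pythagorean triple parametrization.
(705, 9928, 9953)

Euclid's formula: a = m² - n², b = 2mn, c = m² + n²
m = 73, n = 68
a = 73² - 68² = 5329 - 4624 = 705
b = 2 × 73 × 68 = 9928
c = 73² + 68² = 5329 + 4624 = 9953
Verification: 705² + 9928² = 497025 + 98565184 = 99062209 = 9953² ✓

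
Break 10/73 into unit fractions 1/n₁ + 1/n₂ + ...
1/8 + 1/84 + 1/12264

Greedy algorithm:
10/73: ceiling(73/10) = 8, use 1/8
7/584: ceiling(584/7) = 84, use 1/84
1/12264: ceiling(12264/1) = 12264, use 1/12264
Result: 10/73 = 1/8 + 1/84 + 1/12264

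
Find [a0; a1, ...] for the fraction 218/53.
[4; 8, 1, 5]

Euclidean algorithm steps:
218 = 4 × 53 + 6
53 = 8 × 6 + 5
6 = 1 × 5 + 1
5 = 5 × 1 + 0
Continued fraction: [4; 8, 1, 5]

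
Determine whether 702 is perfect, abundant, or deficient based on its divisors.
abundant

Proper divisors of 702: sum = 1 + 2 + 3 + 6 + 9 + 13 + 18 + 26 + 27 + 39 + 54 + 78 + 117 + 234 + 351 = 978
Since 978 > 702, 702 is abundant.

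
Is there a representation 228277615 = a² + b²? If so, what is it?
Not possible

Factorization: 228277615 = 5 × 17 × 139^3
By Fermat: n is sum of two squares iff every prime p ≡ 3 (mod 4) appears to even power.
Prime(s) ≡ 3 (mod 4) with odd exponent: [(139, 3)]
Therefore 228277615 cannot be expressed as a² + b².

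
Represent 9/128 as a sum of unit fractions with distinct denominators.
1/15 + 1/275 + 1/105600

Greedy algorithm:
9/128: ceiling(128/9) = 15, use 1/15
7/1920: ceiling(1920/7) = 275, use 1/275
1/105600: ceiling(105600/1) = 105600, use 1/105600
Result: 9/128 = 1/15 + 1/275 + 1/105600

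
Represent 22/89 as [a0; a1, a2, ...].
[0; 4, 22]

Euclidean algorithm steps:
22 = 0 × 89 + 22
89 = 4 × 22 + 1
22 = 22 × 1 + 0
Continued fraction: [0; 4, 22]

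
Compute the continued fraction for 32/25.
[1; 3, 1, 1, 3]

Euclidean algorithm steps:
32 = 1 × 25 + 7
25 = 3 × 7 + 4
7 = 1 × 4 + 3
4 = 1 × 3 + 1
3 = 3 × 1 + 0
Continued fraction: [1; 3, 1, 1, 3]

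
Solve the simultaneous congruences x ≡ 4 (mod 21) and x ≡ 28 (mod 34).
130

Using Chinese Remainder Theorem:
M = 21 × 34 = 714
M1 = 34, M2 = 21
y1 = 34^(-1) mod 21 = 13
y2 = 21^(-1) mod 34 = 13
x = (4×34×13 + 28×21×13) mod 714 = 130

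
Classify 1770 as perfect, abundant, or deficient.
abundant

Proper divisors of 1770: sum = 1 + 2 + 3 + 5 + 6 + 10 + 15 + 30 + 59 + 118 + 177 + 295 + 354 + 590 + 885 = 2550
Since 2550 > 1770, 1770 is abundant.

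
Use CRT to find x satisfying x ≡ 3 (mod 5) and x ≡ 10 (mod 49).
108

Using Chinese Remainder Theorem:
M = 5 × 49 = 245
M1 = 49, M2 = 5
y1 = 49^(-1) mod 5 = 4
y2 = 5^(-1) mod 49 = 10
x = (3×49×4 + 10×5×10) mod 245 = 108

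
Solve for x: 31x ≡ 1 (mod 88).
71

gcd(31, 88) = 1, so the inverse exists.
Extended Euclidean algorithm on (88, 31):
88 = 2 × 31 + 26  ⟹  26 = (1)·88 + (-2)·31
31 = 1 × 26 + 5  ⟹  5 = (-1)·88 + (3)·31
26 = 5 × 5 + 1  ⟹  1 = (6)·88 + (-17)·31
So (-17)·31 ≡ 1 (mod 88), i.e. 31^(-1) ≡ -17 ≡ 71 (mod 88).
Check: 31 × 71 = 2201 ≡ 1 (mod 88)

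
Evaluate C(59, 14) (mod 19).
0

Using Lucas' theorem:
Write n=59 and k=14 in base 19:
n in base 19: [3, 2]
k in base 19: [0, 14]
C(59,14) mod 19 = ∏ C(n_i, k_i) mod 19
Digit binomials (mod 19): C(3,0) = 1; C(2,14) = 0 (k_i > n_i)
Product: 1 × 0 = 0 ≡ 0 (mod 19)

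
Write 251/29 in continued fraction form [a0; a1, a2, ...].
[8; 1, 1, 1, 9]

Euclidean algorithm steps:
251 = 8 × 29 + 19
29 = 1 × 19 + 10
19 = 1 × 10 + 9
10 = 1 × 9 + 1
9 = 9 × 1 + 0
Continued fraction: [8; 1, 1, 1, 9]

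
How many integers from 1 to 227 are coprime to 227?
226

227 = 227
φ(n) = n × ∏(1 - 1/p) for each prime p dividing n
φ(227) = 227 × (1 - 1/227) = 226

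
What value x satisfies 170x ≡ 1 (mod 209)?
75

gcd(170, 209) = 1, so the inverse exists.
Extended Euclidean algorithm on (209, 170):
209 = 1 × 170 + 39  ⟹  39 = (1)·209 + (-1)·170
170 = 4 × 39 + 14  ⟹  14 = (-4)·209 + (5)·170
39 = 2 × 14 + 11  ⟹  11 = (9)·209 + (-11)·170
14 = 1 × 11 + 3  ⟹  3 = (-13)·209 + (16)·170
11 = 3 × 3 + 2  ⟹  2 = (48)·209 + (-59)·170
3 = 1 × 2 + 1  ⟹  1 = (-61)·209 + (75)·170
So (75)·170 ≡ 1 (mod 209), i.e. 170^(-1) ≡ 75 (mod 209).
Check: 170 × 75 = 12750 ≡ 1 (mod 209)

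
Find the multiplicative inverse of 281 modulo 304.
185

gcd(281, 304) = 1, so the inverse exists.
Extended Euclidean algorithm on (304, 281):
304 = 1 × 281 + 23  ⟹  23 = (1)·304 + (-1)·281
281 = 12 × 23 + 5  ⟹  5 = (-12)·304 + (13)·281
23 = 4 × 5 + 3  ⟹  3 = (49)·304 + (-53)·281
5 = 1 × 3 + 2  ⟹  2 = (-61)·304 + (66)·281
3 = 1 × 2 + 1  ⟹  1 = (110)·304 + (-119)·281
So (-119)·281 ≡ 1 (mod 304), i.e. 281^(-1) ≡ -119 ≡ 185 (mod 304).
Check: 281 × 185 = 51985 ≡ 1 (mod 304)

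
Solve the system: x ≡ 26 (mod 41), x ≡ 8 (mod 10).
108

Using Chinese Remainder Theorem:
M = 41 × 10 = 410
M1 = 10, M2 = 41
y1 = 10^(-1) mod 41 = 37
y2 = 41^(-1) mod 10 = 1
x = (26×10×37 + 8×41×1) mod 410 = 108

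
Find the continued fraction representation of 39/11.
[3; 1, 1, 5]

Euclidean algorithm steps:
39 = 3 × 11 + 6
11 = 1 × 6 + 5
6 = 1 × 5 + 1
5 = 5 × 1 + 0
Continued fraction: [3; 1, 1, 5]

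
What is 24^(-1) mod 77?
61

gcd(24, 77) = 1, so the inverse exists.
Extended Euclidean algorithm on (77, 24):
77 = 3 × 24 + 5  ⟹  5 = (1)·77 + (-3)·24
24 = 4 × 5 + 4  ⟹  4 = (-4)·77 + (13)·24
5 = 1 × 4 + 1  ⟹  1 = (5)·77 + (-16)·24
So (-16)·24 ≡ 1 (mod 77), i.e. 24^(-1) ≡ -16 ≡ 61 (mod 77).
Check: 24 × 61 = 1464 ≡ 1 (mod 77)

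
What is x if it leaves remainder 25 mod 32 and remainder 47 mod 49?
537

Using Chinese Remainder Theorem:
M = 32 × 49 = 1568
M1 = 49, M2 = 32
y1 = 49^(-1) mod 32 = 17
y2 = 32^(-1) mod 49 = 23
x = (25×49×17 + 47×32×23) mod 1568 = 537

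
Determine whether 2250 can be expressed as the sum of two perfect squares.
15² + 45² (a=15, b=45)

Factorization: 2250 = 2 × 3^2 × 5^3
By Fermat: n is sum of two squares iff every prime p ≡ 3 (mod 4) appears to even power.
All primes ≡ 3 (mod 4) appear to even power.
Search a = 0, 1, 2, … for 2250 - a² a perfect square: first hit at a = 15: 2250 - 225 = 2025 = 45².
2250 = 15² + 45² = 225 + 2025 ✓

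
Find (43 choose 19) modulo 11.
3

Using Lucas' theorem:
Write n=43 and k=19 in base 11:
n in base 11: [3, 10]
k in base 11: [1, 8]
C(43,19) mod 11 = ∏ C(n_i, k_i) mod 11
Digit binomials (mod 11): C(3,1) = 3; C(10,8) = 45 ≡ 1
Product: 3 × 1 = 3 ≡ 3 (mod 11)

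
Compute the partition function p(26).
2436

p(n) counts ways to write n as a sum of positive integers (order ignored).
Euler's pentagonal recurrence: p(k) = p(k-1) + p(k-2) - p(k-5) - p(k-7) + p(k-12) + p(k-15) - ... (offsets j(3j∓1)/2, signs ++--, p(0)=1, p(<0)=0).
DP table for k = 0..25: p(0)=1, p(1)=1, p(2)=2, p(3)=3, p(4)=5, p(5)=7, p(6)=11, p(7)=15, p(8)=22, p(9)=30, p(10)=42, p(11)=56, p(12)=77, p(13)=101, p(14)=135, p(15)=176, p(16)=231, p(17)=297, p(18)=385, p(19)=490, p(20)=627, p(21)=792, p(22)=1002, p(23)=1255, p(24)=1575, p(25)=1958.
Final step: p(26) = p(25) + p(24) - p(21) - p(19) + p(14) + p(11) - p(4) - p(0)
= 1958 + 1575 - 792 - 490 + 135 + 56 - 5 - 1
= 2436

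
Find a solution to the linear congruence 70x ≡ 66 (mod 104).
x ≡ 47 (mod 52)

gcd(70, 104) = 2, which divides 66, so solutions exist.
Divide through by 2: 35x ≡ 33 (mod 52).
Find 35^(-1) mod 52 by the extended Euclidean algorithm:
52 = 1 × 35 + 17  ⟹  17 = (1)·52 + (-1)·35
35 = 2 × 17 + 1  ⟹  1 = (-2)·52 + (3)·35
So (3)·35 ≡ 1 (mod 52), i.e. 35^(-1) ≡ 3 (mod 52).
x ≡ 3 × 33 = 99 ≡ 47 (mod 52).
Check: 70 × 47 = 3290 ≡ 66 (mod 104).
x ≡ 47 (mod 52), giving 2 solutions mod 104.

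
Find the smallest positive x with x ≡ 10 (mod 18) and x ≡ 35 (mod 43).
766

Using Chinese Remainder Theorem:
M = 18 × 43 = 774
M1 = 43, M2 = 18
y1 = 43^(-1) mod 18 = 13
y2 = 18^(-1) mod 43 = 12
x = (10×43×13 + 35×18×12) mod 774 = 766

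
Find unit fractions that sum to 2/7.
1/4 + 1/28

Greedy algorithm:
2/7: ceiling(7/2) = 4, use 1/4
1/28: ceiling(28/1) = 28, use 1/28
Result: 2/7 = 1/4 + 1/28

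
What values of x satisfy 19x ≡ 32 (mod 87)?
x ≡ 20 (mod 87)

gcd(19, 87) = 1, which divides 32, so solutions exist.
Find 19^(-1) mod 87 by the extended Euclidean algorithm:
87 = 4 × 19 + 11  ⟹  11 = (1)·87 + (-4)·19
19 = 1 × 11 + 8  ⟹  8 = (-1)·87 + (5)·19
11 = 1 × 8 + 3  ⟹  3 = (2)·87 + (-9)·19
8 = 2 × 3 + 2  ⟹  2 = (-5)·87 + (23)·19
3 = 1 × 2 + 1  ⟹  1 = (7)·87 + (-32)·19
So (-32)·19 ≡ 1 (mod 87), i.e. 19^(-1) ≡ -32 ≡ 55 (mod 87).
x ≡ 55 × 32 = 1760 ≡ 20 (mod 87).
Check: 19 × 20 = 380 ≡ 32 (mod 87).
Unique solution: x ≡ 20 (mod 87)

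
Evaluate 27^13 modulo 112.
27

Repeated squaring. Binary of 13 = 1101.
27^1 ≡ 27 (mod 112); 27^2 ≡ 57 (mod 112); 27^4 ≡ 1 (mod 112); 27^8 ≡ 1 (mod 112)
27^13 = 27^1 × 27^4 × 27^8 ≡ 27 (mod 112)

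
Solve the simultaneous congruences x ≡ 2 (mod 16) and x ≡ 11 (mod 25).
386

Using Chinese Remainder Theorem:
M = 16 × 25 = 400
M1 = 25, M2 = 16
y1 = 25^(-1) mod 16 = 9
y2 = 16^(-1) mod 25 = 11
x = (2×25×9 + 11×16×11) mod 400 = 386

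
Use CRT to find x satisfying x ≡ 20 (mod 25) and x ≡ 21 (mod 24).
45

Using Chinese Remainder Theorem:
M = 25 × 24 = 600
M1 = 24, M2 = 25
y1 = 24^(-1) mod 25 = 24
y2 = 25^(-1) mod 24 = 1
x = (20×24×24 + 21×25×1) mod 600 = 45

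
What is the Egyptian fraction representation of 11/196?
1/18 + 1/1764

Greedy algorithm:
11/196: ceiling(196/11) = 18, use 1/18
1/1764: ceiling(1764/1) = 1764, use 1/1764
Result: 11/196 = 1/18 + 1/1764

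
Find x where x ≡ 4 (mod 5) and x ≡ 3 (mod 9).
39

Using Chinese Remainder Theorem:
M = 5 × 9 = 45
M1 = 9, M2 = 5
y1 = 9^(-1) mod 5 = 4
y2 = 5^(-1) mod 9 = 2
x = (4×9×4 + 3×5×2) mod 45 = 39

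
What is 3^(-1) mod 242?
81

gcd(3, 242) = 1, so the inverse exists.
Extended Euclidean algorithm on (242, 3):
242 = 80 × 3 + 2  ⟹  2 = (1)·242 + (-80)·3
3 = 1 × 2 + 1  ⟹  1 = (-1)·242 + (81)·3
So (81)·3 ≡ 1 (mod 242), i.e. 3^(-1) ≡ 81 (mod 242).
Check: 3 × 81 = 243 ≡ 1 (mod 242)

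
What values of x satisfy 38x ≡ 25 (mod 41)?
x ≡ 19 (mod 41)

gcd(38, 41) = 1, which divides 25, so solutions exist.
Find 38^(-1) mod 41 by the extended Euclidean algorithm:
41 = 1 × 38 + 3  ⟹  3 = (1)·41 + (-1)·38
38 = 12 × 3 + 2  ⟹  2 = (-12)·41 + (13)·38
3 = 1 × 2 + 1  ⟹  1 = (13)·41 + (-14)·38
So (-14)·38 ≡ 1 (mod 41), i.e. 38^(-1) ≡ -14 ≡ 27 (mod 41).
x ≡ 27 × 25 = 675 ≡ 19 (mod 41).
Check: 38 × 19 = 722 ≡ 25 (mod 41).
Unique solution: x ≡ 19 (mod 41)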